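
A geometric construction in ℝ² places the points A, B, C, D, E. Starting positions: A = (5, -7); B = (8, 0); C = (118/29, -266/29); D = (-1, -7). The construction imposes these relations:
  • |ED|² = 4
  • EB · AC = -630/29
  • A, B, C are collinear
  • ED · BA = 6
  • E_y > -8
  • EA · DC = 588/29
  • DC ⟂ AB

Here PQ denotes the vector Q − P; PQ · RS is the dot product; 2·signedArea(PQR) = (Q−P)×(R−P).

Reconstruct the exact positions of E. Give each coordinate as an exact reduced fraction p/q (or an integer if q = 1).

1. E_x = 1  [ED · BA = 6 ∩ EA · DC = 588/29]
2. E_y = -7  [ED · BA = 6 ∩ EA · DC = 588/29]
   → E = (1, -7)

E = (1, -7)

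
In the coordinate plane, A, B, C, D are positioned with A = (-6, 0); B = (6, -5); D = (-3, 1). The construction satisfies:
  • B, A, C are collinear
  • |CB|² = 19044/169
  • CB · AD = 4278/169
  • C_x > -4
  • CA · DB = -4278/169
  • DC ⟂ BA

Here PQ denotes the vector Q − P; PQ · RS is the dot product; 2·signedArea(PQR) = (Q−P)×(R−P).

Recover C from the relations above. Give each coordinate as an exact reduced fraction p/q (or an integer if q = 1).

1. C_x = -642/169  [B, A, C are collinear ∩ DC ⟂ BA]
2. C_y = -155/169  [B, A, C are collinear ∩ DC ⟂ BA]
   → C = (-642/169, -155/169)

C = (-642/169, -155/169)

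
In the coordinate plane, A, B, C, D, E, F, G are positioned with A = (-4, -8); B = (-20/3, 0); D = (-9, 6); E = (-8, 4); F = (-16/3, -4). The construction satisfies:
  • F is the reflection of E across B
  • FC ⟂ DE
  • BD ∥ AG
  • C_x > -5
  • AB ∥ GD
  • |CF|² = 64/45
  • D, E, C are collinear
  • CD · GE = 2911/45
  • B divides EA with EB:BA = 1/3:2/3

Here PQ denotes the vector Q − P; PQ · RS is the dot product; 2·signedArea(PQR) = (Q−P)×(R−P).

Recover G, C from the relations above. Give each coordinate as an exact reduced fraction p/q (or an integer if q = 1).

1. G_x = -19/3  [AB ∥ GD ∩ BD ∥ AG]
2. G_y = -2  [AB ∥ GD ∩ BD ∥ AG]
   → G = (-19/3, -2)
3. C_x = -64/15  [D, E, C are collinear ∩ FC ⟂ DE]
4. C_y = -52/15  [D, E, C are collinear ∩ FC ⟂ DE]
   → C = (-64/15, -52/15)

C = (-64/15, -52/15)
G = (-19/3, -2)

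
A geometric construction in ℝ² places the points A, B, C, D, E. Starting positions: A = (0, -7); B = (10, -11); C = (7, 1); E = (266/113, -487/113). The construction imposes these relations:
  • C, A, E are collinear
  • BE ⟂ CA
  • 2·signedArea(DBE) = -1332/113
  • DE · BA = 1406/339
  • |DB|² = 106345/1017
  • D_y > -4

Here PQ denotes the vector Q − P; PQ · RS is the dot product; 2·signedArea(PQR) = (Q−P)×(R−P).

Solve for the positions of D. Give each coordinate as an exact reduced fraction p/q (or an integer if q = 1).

D = (1057/339, -1165/339)

1. D_x = 1057/339  [DE · BA = 1406/339 ∩ 2·signedArea(DBE) = -1332/113]
2. D_y = -1165/339  [DE · BA = 1406/339 ∩ 2·signedArea(DBE) = -1332/113]
   → D = (1057/339, -1165/339)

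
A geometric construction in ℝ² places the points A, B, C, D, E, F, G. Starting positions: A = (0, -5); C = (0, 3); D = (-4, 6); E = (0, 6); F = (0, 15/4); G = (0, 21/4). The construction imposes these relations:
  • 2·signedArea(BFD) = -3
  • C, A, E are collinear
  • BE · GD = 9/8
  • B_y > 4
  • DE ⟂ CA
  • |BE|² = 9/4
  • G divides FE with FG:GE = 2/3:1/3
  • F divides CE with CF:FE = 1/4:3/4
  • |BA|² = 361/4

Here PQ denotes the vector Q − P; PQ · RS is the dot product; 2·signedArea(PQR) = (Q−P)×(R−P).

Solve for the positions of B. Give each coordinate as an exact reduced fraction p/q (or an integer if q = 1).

B = (0, 9/2)

1. B_x = 0  [2·signedArea(BFD) = -3 ∩ BE · GD = 9/8]
2. B_y = 9/2  [2·signedArea(BFD) = -3 ∩ BE · GD = 9/8]
   → B = (0, 9/2)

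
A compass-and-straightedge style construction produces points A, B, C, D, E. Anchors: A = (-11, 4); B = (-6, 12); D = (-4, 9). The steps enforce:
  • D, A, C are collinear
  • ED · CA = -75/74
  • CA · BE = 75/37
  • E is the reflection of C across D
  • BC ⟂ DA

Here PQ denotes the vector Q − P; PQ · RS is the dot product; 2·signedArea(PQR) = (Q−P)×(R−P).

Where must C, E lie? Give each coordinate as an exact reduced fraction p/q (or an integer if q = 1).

1. C_x = -289/74  [D, A, C are collinear ∩ BC ⟂ DA]
2. C_y = 671/74  [D, A, C are collinear ∩ BC ⟂ DA]
   → C = (-289/74, 671/74)
3. E_x = -303/74  [E is the reflection of C across D]
4. E_y = 661/74  [E is the reflection of C across D]
   → E = (-303/74, 661/74)

C = (-289/74, 671/74)
E = (-303/74, 661/74)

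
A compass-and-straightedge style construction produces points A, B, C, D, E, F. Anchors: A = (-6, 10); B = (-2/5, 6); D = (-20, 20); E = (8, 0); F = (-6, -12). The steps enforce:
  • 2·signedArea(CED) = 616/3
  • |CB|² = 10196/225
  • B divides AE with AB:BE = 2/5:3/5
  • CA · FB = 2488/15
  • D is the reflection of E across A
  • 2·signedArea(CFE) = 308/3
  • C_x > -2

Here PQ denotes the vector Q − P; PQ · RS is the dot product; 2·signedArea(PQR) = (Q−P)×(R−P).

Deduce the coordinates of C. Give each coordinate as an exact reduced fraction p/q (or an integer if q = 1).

1. C_x = -4/3  [2·signedArea(CFE) = 308/3 ∩ 2·signedArea(CED) = 616/3]
2. C_y = -2/3  [2·signedArea(CFE) = 308/3 ∩ 2·signedArea(CED) = 616/3]
   → C = (-4/3, -2/3)

C = (-4/3, -2/3)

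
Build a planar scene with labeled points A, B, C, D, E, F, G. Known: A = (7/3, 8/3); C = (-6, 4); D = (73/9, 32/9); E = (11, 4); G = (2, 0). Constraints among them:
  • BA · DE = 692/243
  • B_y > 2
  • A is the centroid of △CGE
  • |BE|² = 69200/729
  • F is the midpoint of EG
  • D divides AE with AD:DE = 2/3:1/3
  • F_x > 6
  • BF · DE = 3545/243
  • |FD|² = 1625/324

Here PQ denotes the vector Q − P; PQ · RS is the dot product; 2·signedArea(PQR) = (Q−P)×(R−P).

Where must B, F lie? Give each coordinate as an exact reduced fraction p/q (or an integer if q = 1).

B = (37/27, 68/27)
F = (13/2, 2)

1. B_x = 37/27  [line -26/9·x + -4/9·y + 1234/243 = 0 ∩ |BE|² = 69200/729]
2. B_y = 68/27  [line -26/9·x + -4/9·y + 1234/243 = 0 ∩ |BE|² = 69200/729]
   → B = (37/27, 68/27)
3. F_x = 13/2  [BF · DE = 3545/243 ∩ F is the midpoint of EG]
4. F_y = 2  [BF · DE = 3545/243 ∩ F is the midpoint of EG]
   → F = (13/2, 2)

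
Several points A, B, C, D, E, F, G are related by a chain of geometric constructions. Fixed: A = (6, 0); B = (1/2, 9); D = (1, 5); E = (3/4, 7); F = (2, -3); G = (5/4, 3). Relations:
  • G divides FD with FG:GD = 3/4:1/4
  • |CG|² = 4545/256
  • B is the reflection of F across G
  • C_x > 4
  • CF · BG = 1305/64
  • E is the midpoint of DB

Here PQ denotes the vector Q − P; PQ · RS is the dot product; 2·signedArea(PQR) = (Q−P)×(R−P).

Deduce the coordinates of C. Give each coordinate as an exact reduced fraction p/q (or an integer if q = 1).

C = (77/16, 3/4)

1. C_x = 77/16  [line -3/4·x + 6·y + -57/64 = 0 ∩ |CG|² = 4545/256]
2. C_y = 3/4  [line -3/4·x + 6·y + -57/64 = 0 ∩ |CG|² = 4545/256]
   → C = (77/16, 3/4)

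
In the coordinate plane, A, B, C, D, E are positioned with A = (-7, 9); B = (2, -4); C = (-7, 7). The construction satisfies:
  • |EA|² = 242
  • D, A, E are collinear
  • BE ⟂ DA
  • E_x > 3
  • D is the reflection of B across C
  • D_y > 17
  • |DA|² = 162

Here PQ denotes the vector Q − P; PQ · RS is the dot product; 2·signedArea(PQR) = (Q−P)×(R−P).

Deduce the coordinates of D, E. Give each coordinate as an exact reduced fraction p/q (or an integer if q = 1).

D = (-16, 18)
E = (4, -2)

1. D_x = -16  [D is the reflection of B across C]
2. D_y = 18  [D is the reflection of B across C]
   → D = (-16, 18)
3. E_x = 4  [D, A, E are collinear ∩ BE ⟂ DA]
4. E_y = -2  [D, A, E are collinear ∩ BE ⟂ DA]
   → E = (4, -2)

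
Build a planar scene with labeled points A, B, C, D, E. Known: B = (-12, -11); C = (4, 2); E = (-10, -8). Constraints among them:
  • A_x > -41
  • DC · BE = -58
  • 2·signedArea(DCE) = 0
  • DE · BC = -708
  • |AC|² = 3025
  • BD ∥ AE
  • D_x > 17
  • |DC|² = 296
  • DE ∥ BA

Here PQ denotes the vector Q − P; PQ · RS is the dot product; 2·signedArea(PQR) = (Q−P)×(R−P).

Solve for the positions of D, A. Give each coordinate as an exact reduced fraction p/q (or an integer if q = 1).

1. D_x = 18  [2·signedArea(DCE) = 0 ∩ DC · BE = -58]
2. D_y = 12  [2·signedArea(DCE) = 0 ∩ DC · BE = -58]
   → D = (18, 12)
3. A_x = -40  [BD ∥ AE ∩ DE ∥ BA]
4. A_y = -31  [BD ∥ AE ∩ DE ∥ BA]
   → A = (-40, -31)

A = (-40, -31)
D = (18, 12)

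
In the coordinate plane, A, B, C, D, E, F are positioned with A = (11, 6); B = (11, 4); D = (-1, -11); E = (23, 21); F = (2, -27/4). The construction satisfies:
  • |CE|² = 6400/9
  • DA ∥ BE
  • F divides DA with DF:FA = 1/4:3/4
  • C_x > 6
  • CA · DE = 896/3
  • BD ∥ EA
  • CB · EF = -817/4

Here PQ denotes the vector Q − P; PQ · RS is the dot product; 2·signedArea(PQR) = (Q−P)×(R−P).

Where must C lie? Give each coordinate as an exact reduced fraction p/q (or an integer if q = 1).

C = (7, -1/3)

1. C_x = 7  [CB · EF = -817/4 ∩ CA · DE = 896/3]
2. C_y = -1/3  [CB · EF = -817/4 ∩ CA · DE = 896/3]
   → C = (7, -1/3)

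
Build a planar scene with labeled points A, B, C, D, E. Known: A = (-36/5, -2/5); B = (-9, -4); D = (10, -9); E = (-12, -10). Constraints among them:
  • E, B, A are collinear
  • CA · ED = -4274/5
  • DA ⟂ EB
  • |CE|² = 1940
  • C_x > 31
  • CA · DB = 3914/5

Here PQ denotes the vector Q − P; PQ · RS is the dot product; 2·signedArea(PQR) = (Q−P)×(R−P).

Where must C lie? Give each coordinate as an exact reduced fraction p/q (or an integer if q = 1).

1. C_x = 32  [CA · DB = 3914/5 ∩ CA · ED = -4274/5]
2. C_y = -8  [CA · DB = 3914/5 ∩ CA · ED = -4274/5]
   → C = (32, -8)

C = (32, -8)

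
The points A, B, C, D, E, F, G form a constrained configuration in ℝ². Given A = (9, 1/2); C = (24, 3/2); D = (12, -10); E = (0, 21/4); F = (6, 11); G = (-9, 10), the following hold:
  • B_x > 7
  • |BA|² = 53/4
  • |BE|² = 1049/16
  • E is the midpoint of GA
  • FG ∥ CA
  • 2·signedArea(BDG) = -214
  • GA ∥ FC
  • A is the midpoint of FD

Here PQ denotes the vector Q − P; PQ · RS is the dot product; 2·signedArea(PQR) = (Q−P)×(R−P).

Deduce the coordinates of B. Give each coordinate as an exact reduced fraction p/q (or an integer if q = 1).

1. B_x = 8  [line -20·x + -21·y + 244 = 0 ∩ |BE|² = 1049/16]
2. B_y = 4  [line -20·x + -21·y + 244 = 0 ∩ |BE|² = 1049/16]
   → B = (8, 4)

B = (8, 4)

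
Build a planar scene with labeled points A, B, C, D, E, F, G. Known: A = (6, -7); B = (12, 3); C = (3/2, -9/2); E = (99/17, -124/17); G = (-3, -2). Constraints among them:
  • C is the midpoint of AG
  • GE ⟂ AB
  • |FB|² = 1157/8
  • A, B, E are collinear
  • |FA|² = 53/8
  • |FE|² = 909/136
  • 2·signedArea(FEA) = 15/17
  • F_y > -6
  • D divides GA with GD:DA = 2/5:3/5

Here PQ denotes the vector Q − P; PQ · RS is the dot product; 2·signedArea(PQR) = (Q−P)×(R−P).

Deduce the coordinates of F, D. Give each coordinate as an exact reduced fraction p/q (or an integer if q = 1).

1. F_x = 15/4  [line -5/17·x + 3/17·y + 36/17 = 0 ∩ |FE|² = 909/136]
2. F_y = -23/4  [line -5/17·x + 3/17·y + 36/17 = 0 ∩ |FE|² = 909/136]
   → F = (15/4, -23/4)
3. D_x = 3/5  [D divides GA with GD:DA = 2/5:3/5]
4. D_y = -4  [D divides GA with GD:DA = 2/5:3/5]
   → D = (3/5, -4)

D = (3/5, -4)
F = (15/4, -23/4)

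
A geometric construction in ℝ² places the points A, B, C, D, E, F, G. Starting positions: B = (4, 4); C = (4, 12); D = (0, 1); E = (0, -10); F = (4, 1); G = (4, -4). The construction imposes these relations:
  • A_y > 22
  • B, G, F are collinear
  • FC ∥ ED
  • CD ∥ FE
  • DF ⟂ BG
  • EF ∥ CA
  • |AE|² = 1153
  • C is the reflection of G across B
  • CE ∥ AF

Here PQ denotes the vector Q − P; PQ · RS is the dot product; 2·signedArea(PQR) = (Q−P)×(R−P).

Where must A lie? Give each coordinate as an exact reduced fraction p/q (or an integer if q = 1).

A = (8, 23)

1. A_x = 8  [CE ∥ AF ∩ EF ∥ CA]
2. A_y = 23  [CE ∥ AF ∩ EF ∥ CA]
   → A = (8, 23)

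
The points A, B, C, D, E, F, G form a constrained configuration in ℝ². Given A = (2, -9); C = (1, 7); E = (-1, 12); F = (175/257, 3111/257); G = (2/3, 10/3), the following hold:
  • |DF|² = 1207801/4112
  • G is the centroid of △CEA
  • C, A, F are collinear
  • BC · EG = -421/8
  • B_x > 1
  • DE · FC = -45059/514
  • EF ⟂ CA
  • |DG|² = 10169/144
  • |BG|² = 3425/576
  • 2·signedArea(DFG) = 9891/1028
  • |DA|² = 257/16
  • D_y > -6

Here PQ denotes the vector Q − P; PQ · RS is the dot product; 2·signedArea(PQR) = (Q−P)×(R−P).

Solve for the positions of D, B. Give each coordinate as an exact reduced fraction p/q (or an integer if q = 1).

B = (11/8, 1)
D = (7/4, -5)

1. D_x = 7/4  [2·signedArea(DFG) = 9891/1028 ∩ DE · FC = -45059/514]
2. D_y = -5  [2·signedArea(DFG) = 9891/1028 ∩ DE · FC = -45059/514]
   → D = (7/4, -5)
3. B_x = 11/8  [line -5/3·x + 26/3·y + -51/8 = 0 ∩ |BG|² = 3425/576]
4. B_y = 1  [line -5/3·x + 26/3·y + -51/8 = 0 ∩ |BG|² = 3425/576]
   → B = (11/8, 1)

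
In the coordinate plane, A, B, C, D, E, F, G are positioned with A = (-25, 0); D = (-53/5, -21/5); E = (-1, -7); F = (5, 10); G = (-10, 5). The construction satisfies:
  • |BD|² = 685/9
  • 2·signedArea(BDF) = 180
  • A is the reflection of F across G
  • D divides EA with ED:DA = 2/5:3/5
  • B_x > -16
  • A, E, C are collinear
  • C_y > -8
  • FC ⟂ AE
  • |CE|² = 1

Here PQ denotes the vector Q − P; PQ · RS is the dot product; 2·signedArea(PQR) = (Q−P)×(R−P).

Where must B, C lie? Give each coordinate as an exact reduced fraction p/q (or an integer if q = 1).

1. B_x = -15  [line -71/5·x + 78/5·y + -265 = 0 ∩ |BD|² = 685/9]
2. B_y = 10/3  [line -71/5·x + 78/5·y + -265 = 0 ∩ |BD|² = 685/9]
   → B = (-15, 10/3)
3. C_x = -1/25  [A, E, C are collinear ∩ FC ⟂ AE]
4. C_y = -182/25  [A, E, C are collinear ∩ FC ⟂ AE]
   → C = (-1/25, -182/25)

B = (-15, 10/3)
C = (-1/25, -182/25)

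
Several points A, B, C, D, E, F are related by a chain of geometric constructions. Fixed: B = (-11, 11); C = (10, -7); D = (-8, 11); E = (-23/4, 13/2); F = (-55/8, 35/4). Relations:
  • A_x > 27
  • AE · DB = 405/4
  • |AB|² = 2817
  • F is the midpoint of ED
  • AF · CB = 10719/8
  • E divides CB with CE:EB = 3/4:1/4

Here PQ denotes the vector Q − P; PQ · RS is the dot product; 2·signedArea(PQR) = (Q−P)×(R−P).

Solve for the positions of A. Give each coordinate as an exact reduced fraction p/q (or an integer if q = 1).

1. A_x = 28  [AE · DB = 405/4 ∩ AF · CB = 10719/8]
2. A_y = -25  [AE · DB = 405/4 ∩ AF · CB = 10719/8]
   → A = (28, -25)

A = (28, -25)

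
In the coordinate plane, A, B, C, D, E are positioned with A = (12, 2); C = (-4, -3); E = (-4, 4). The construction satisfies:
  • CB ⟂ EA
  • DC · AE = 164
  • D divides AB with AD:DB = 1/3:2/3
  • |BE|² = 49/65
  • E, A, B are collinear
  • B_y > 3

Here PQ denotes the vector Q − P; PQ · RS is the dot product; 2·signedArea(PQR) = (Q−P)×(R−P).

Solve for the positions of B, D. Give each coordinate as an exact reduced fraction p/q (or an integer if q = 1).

1. B_x = -204/65  [E, A, B are collinear ∩ CB ⟂ EA]
2. B_y = 253/65  [E, A, B are collinear ∩ CB ⟂ EA]
   → B = (-204/65, 253/65)
3. D_x = 452/65  [D divides AB with AD:DB = 1/3:2/3]
4. D_y = 171/65  [D divides AB with AD:DB = 1/3:2/3]
   → D = (452/65, 171/65)

B = (-204/65, 253/65)
D = (452/65, 171/65)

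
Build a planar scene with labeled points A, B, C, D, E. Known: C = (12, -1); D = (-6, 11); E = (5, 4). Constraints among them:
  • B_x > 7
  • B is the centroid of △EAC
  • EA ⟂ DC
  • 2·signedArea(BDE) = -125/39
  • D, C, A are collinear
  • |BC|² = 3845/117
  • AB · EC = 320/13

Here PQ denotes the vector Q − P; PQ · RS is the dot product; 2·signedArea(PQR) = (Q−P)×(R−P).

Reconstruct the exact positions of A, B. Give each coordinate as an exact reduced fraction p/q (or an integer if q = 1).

1. A_x = 63/13  [D, C, A are collinear ∩ EA ⟂ DC]
2. A_y = 49/13  [D, C, A are collinear ∩ EA ⟂ DC]
   → A = (63/13, 49/13)
3. B_x = 284/39  [B is the centroid of △EAC]
4. B_y = 88/39  [B is the centroid of △EAC]
   → B = (284/39, 88/39)

A = (63/13, 49/13)
B = (284/39, 88/39)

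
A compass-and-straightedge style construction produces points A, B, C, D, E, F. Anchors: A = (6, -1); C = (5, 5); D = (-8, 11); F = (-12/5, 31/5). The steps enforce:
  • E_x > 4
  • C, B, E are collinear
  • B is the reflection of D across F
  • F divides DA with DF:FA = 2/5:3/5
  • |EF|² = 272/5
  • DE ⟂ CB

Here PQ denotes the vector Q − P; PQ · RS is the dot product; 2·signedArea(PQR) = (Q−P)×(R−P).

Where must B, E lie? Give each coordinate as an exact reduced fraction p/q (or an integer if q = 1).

1. B_x = 16/5  [B is the reflection of D across F]
2. B_y = 7/5  [B is the reflection of D across F]
   → B = (16/5, 7/5)
3. E_x = 24/5  [C, B, E are collinear ∩ DE ⟂ CB]
4. E_y = 23/5  [C, B, E are collinear ∩ DE ⟂ CB]
   → E = (24/5, 23/5)

B = (16/5, 7/5)
E = (24/5, 23/5)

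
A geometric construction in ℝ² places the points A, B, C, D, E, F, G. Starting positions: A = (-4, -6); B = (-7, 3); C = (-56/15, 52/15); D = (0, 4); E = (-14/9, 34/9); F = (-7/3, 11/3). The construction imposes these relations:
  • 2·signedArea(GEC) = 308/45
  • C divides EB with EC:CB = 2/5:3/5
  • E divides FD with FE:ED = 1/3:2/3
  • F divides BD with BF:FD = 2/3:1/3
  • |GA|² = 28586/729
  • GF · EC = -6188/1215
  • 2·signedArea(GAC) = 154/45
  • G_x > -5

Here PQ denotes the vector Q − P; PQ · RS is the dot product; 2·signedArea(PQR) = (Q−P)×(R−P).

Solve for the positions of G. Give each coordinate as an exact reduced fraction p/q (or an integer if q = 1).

1. G_x = -113/27  [2·signedArea(GEC) = 308/45 ∩ 2·signedArea(GAC) = 154/45]
2. G_y = 7/27  [2·signedArea(GEC) = 308/45 ∩ 2·signedArea(GAC) = 154/45]
   → G = (-113/27, 7/27)

G = (-113/27, 7/27)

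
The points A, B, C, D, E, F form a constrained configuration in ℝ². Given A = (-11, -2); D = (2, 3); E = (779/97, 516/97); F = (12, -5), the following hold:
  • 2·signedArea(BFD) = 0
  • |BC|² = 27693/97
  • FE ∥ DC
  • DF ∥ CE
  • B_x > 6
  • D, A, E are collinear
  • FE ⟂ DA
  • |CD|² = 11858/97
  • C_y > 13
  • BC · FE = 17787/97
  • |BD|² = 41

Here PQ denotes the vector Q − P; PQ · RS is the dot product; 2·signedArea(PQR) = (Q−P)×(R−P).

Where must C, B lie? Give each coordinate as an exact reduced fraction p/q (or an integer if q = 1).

1. C_x = -191/97  [DF ∥ CE ∩ FE ∥ DC]
2. C_y = 1292/97  [DF ∥ CE ∩ FE ∥ DC]
   → C = (-191/97, 1292/97)
3. B_x = 7  [2·signedArea(BFD) = 0 ∩ BC · FE = 17787/97]
4. B_y = -1  [2·signedArea(BFD) = 0 ∩ BC · FE = 17787/97]
   → B = (7, -1)

B = (7, -1)
C = (-191/97, 1292/97)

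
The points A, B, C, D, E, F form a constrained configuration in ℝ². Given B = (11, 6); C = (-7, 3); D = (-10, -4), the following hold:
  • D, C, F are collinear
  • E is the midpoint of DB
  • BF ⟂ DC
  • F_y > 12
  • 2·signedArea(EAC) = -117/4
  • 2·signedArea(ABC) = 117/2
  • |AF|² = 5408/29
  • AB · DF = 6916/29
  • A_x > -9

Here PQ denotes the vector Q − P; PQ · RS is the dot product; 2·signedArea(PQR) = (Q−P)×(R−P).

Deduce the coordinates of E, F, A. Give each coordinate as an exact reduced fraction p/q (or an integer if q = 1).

A = (-17/2, -1/2)
E = (1/2, 1)
F = (-181/58, 699/58)

1. E_x = 1/2  [E is the midpoint of DB]
2. E_y = 1  [E is the midpoint of DB]
   → E = (1/2, 1)
3. F_x = -181/58  [D, C, F are collinear ∩ BF ⟂ DC]
4. F_y = 699/58  [D, C, F are collinear ∩ BF ⟂ DC]
   → F = (-181/58, 699/58)
5. A_x = -17/2  [AB · DF = 6916/29 ∩ 2·signedArea(ABC) = 117/2]
6. A_y = -1/2  [AB · DF = 6916/29 ∩ 2·signedArea(ABC) = 117/2]
   → A = (-17/2, -1/2)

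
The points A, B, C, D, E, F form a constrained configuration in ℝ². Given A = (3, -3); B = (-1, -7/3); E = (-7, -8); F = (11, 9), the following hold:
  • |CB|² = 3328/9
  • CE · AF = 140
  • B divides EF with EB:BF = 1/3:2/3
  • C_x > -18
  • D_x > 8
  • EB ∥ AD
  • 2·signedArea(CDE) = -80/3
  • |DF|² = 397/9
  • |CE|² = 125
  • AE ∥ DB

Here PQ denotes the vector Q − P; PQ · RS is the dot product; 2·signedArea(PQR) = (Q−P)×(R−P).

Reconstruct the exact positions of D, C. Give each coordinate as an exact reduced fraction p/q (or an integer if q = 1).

C = (-17, -13)
D = (9, 8/3)

1. D_x = 9  [AE ∥ DB ∩ EB ∥ AD]
2. D_y = 8/3  [AE ∥ DB ∩ EB ∥ AD]
   → D = (9, 8/3)
3. C_x = -17  [2·signedArea(CDE) = -80/3 ∩ CE · AF = 140]
4. C_y = -13  [2·signedArea(CDE) = -80/3 ∩ CE · AF = 140]
   → C = (-17, -13)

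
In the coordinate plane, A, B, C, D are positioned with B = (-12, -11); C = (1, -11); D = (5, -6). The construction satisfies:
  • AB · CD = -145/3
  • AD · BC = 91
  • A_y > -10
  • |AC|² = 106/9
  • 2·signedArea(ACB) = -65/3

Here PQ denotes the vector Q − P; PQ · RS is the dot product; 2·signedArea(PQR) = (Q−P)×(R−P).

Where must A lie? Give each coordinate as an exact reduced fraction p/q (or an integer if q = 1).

A = (-2, -28/3)

1. A_x = -2  [AB · CD = -145/3 ∩ 2·signedArea(ACB) = -65/3]
2. A_y = -28/3  [AB · CD = -145/3 ∩ 2·signedArea(ACB) = -65/3]
   → A = (-2, -28/3)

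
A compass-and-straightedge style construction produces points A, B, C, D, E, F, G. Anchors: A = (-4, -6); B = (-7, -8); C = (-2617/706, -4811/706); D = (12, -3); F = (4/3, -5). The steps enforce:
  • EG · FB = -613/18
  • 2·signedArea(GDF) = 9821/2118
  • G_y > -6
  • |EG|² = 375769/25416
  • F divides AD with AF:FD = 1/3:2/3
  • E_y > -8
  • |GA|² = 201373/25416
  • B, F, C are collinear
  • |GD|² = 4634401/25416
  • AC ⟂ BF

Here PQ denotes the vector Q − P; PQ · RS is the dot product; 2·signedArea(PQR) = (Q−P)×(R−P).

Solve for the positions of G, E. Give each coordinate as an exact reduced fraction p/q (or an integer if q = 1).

1. G_x = -5027/4236  [line 2·x + -32/3·y + -128429/2118 = 0 ∩ |GA|² = 201373/25416]
2. G_y = -8341/1412  [line 2·x + -32/3·y + -128429/2118 = 0 ∩ |GA|² = 201373/25416]
   → G = (-5027/4236, -8341/1412)
3. E_x = -1696/353  [line 25/3·x + 3·y + 185/3 = 0 ∩ |EG|² = 375769/25416]
4. E_y = -2545/353  [line 25/3·x + 3·y + 185/3 = 0 ∩ |EG|² = 375769/25416]
   → E = (-1696/353, -2545/353)

E = (-1696/353, -2545/353)
G = (-5027/4236, -8341/1412)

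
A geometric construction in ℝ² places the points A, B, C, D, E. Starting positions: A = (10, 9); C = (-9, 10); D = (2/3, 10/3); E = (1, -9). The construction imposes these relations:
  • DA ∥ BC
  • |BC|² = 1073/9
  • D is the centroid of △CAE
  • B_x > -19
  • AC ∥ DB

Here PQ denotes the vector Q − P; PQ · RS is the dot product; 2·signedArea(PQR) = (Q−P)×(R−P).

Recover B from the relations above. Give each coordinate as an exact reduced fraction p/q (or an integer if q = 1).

1. B_x = -55/3  [DA ∥ BC ∩ AC ∥ DB]
2. B_y = 13/3  [DA ∥ BC ∩ AC ∥ DB]
   → B = (-55/3, 13/3)

B = (-55/3, 13/3)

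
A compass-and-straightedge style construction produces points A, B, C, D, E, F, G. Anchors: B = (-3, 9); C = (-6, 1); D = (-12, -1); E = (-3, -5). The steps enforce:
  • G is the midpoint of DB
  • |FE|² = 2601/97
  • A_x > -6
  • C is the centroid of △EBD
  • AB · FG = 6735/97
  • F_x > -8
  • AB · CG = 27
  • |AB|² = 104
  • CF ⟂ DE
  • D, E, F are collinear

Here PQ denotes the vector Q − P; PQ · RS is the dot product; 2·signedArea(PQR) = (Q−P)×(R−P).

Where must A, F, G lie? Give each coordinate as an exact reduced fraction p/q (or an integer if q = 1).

1. F_x = -750/97  [D, E, F are collinear ∩ CF ⟂ DE]
2. F_y = -281/97  [D, E, F are collinear ∩ CF ⟂ DE]
   → F = (-750/97, -281/97)
3. G_x = -15/2  [G is the midpoint of DB]
4. G_y = 4  [G is the midpoint of DB]
   → G = (-15/2, 4)
5. A_x = -5  [AB · FG = 6735/97 ∩ AB · CG = 27]
6. A_y = -1  [AB · FG = 6735/97 ∩ AB · CG = 27]
   → A = (-5, -1)

A = (-5, -1)
F = (-750/97, -281/97)
G = (-15/2, 4)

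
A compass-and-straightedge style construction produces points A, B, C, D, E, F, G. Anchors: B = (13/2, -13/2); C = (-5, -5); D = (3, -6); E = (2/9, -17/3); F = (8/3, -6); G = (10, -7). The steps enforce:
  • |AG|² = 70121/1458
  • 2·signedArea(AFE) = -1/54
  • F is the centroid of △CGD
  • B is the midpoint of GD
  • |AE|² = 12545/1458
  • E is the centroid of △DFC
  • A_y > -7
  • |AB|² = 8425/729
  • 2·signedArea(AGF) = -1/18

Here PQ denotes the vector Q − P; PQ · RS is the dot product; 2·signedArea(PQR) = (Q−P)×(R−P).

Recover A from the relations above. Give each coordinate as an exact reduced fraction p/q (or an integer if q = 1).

1. A_x = 169/54  [line -1/3·x + -22/9·y + -743/54 = 0 ∩ |AG|² = 70121/1458]
2. A_y = -109/18  [line -1/3·x + -22/9·y + -743/54 = 0 ∩ |AG|² = 70121/1458]
   → A = (169/54, -109/18)

A = (169/54, -109/18)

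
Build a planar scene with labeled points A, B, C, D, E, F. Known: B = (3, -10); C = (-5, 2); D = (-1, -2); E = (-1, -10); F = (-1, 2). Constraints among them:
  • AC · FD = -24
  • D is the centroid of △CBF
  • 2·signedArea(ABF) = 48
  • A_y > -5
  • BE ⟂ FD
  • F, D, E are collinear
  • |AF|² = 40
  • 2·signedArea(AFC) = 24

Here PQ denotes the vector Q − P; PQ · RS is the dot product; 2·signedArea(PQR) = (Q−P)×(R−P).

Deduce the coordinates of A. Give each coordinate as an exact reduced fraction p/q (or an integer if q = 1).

A = (-3, -4)

1. A_x = -3  [AC · FD = -24 ∩ 2·signedArea(ABF) = 48]
2. A_y = -4  [AC · FD = -24 ∩ 2·signedArea(ABF) = 48]
   → A = (-3, -4)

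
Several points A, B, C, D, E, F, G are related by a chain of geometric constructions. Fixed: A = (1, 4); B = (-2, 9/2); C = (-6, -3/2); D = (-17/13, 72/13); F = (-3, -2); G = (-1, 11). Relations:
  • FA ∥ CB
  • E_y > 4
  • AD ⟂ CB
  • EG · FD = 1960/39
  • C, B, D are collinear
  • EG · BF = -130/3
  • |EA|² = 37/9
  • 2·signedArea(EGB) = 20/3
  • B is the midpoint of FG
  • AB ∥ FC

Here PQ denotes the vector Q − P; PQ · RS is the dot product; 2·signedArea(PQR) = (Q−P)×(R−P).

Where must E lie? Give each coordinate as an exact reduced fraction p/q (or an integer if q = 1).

1. E_x = -1  [EG · FD = 1960/39 ∩ 2·signedArea(EGB) = 20/3]
2. E_y = 13/3  [EG · FD = 1960/39 ∩ 2·signedArea(EGB) = 20/3]
   → E = (-1, 13/3)

E = (-1, 13/3)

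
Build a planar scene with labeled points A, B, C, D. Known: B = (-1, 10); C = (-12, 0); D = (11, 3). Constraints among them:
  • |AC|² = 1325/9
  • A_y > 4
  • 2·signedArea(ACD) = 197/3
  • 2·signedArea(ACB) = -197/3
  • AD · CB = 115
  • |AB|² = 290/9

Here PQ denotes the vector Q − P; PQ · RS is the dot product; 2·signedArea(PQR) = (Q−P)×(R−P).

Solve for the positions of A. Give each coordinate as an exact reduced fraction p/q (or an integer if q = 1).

A = (-2/3, 13/3)

1. A_x = -2/3  [2·signedArea(ACB) = -197/3 ∩ AD · CB = 115]
2. A_y = 13/3  [2·signedArea(ACB) = -197/3 ∩ AD · CB = 115]
   → A = (-2/3, 13/3)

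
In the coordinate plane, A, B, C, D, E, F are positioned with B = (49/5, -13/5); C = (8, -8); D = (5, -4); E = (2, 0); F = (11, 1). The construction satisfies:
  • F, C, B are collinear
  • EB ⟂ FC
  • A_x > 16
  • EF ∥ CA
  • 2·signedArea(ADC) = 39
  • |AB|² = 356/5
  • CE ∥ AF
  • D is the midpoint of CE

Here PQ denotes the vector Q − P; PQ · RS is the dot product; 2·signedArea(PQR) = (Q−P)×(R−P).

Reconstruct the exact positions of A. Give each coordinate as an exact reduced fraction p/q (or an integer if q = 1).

1. A_x = 17  [CE ∥ AF ∩ EF ∥ CA]
2. A_y = -7  [CE ∥ AF ∩ EF ∥ CA]
   → A = (17, -7)

A = (17, -7)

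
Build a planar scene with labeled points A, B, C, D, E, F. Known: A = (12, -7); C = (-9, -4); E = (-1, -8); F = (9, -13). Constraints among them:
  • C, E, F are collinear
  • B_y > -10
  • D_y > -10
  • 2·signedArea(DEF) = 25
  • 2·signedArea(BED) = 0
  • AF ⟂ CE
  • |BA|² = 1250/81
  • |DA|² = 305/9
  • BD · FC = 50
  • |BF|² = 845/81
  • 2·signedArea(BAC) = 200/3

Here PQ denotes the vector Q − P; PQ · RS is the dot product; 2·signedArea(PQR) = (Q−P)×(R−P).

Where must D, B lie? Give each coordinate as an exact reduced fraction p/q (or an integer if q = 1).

B = (83/9, -88/9)
D = (20/3, -28/3)

1. D_x = 20/3  [line 5·x + 10·y + 60 = 0 ∩ |DA|² = 305/9]
2. D_y = -28/3  [line 5·x + 10·y + 60 = 0 ∩ |DA|² = 305/9]
   → D = (20/3, -28/3)
3. B_x = 83/9  [2·signedArea(BED) = 0 ∩ BD · FC = 50]
4. B_y = -88/9  [2·signedArea(BED) = 0 ∩ BD · FC = 50]
   → B = (83/9, -88/9)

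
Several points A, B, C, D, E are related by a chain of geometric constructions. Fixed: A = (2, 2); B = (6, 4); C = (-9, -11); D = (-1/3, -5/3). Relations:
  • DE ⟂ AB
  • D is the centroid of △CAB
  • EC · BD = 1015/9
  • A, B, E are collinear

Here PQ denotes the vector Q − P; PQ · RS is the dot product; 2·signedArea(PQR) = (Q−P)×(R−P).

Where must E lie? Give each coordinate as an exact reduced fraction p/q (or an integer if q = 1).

E = (-4/3, 1/3)

1. E_x = -4/3  [A, B, E are collinear ∩ DE ⟂ AB]
2. E_y = 1/3  [A, B, E are collinear ∩ DE ⟂ AB]
   → E = (-4/3, 1/3)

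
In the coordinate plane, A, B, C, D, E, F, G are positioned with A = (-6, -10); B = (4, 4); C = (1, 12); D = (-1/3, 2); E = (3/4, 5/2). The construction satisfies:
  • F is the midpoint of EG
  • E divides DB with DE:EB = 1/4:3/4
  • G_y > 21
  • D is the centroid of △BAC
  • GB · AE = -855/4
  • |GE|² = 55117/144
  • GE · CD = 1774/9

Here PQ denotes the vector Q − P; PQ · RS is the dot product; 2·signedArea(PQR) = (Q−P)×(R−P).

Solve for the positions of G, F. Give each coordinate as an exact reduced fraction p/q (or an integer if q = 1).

1. G_x = 7/3  [GB · AE = -855/4 ∩ GE · CD = 1774/9]
2. G_y = 22  [GB · AE = -855/4 ∩ GE · CD = 1774/9]
   → G = (7/3, 22)
3. F_x = 37/24  [F is the midpoint of EG]
4. F_y = 49/4  [F is the midpoint of EG]
   → F = (37/24, 49/4)

F = (37/24, 49/4)
G = (7/3, 22)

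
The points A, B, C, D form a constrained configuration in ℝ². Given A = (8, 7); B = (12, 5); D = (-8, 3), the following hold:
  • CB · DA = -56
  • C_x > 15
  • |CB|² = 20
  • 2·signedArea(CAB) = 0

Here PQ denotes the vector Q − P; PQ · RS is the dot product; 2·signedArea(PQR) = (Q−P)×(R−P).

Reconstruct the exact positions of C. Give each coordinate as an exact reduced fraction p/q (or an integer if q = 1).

C = (16, 3)

1. C_x = 16  [2·signedArea(CAB) = 0 ∩ CB · DA = -56]
2. C_y = 3  [2·signedArea(CAB) = 0 ∩ CB · DA = -56]
   → C = (16, 3)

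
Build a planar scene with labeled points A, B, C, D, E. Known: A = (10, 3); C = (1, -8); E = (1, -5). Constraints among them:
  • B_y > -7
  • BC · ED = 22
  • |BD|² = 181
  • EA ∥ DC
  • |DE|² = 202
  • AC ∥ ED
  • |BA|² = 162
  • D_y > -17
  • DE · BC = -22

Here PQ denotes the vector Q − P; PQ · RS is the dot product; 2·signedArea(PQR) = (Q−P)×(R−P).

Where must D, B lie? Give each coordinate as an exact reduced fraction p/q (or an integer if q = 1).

1. D_x = -8  [EA ∥ DC ∩ AC ∥ ED]
2. D_y = -16  [EA ∥ DC ∩ AC ∥ ED]
   → D = (-8, -16)
3. B_x = 1  [line 9·x + 11·y + 57 = 0 ∩ |BA|² = 162]
4. B_y = -6  [line 9·x + 11·y + 57 = 0 ∩ |BA|² = 162]
   → B = (1, -6)

B = (1, -6)
D = (-8, -16)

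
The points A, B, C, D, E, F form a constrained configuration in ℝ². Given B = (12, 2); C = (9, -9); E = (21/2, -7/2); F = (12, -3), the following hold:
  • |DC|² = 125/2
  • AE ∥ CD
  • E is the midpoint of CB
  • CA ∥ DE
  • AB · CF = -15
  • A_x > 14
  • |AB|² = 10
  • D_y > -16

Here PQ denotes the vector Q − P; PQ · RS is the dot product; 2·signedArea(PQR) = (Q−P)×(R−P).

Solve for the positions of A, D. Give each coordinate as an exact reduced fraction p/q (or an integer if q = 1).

A = (15, 3)
D = (9/2, -31/2)

1. A_x = 15  [line -3·x + -6·y + 63 = 0 ∩ |AB|² = 10]
2. A_y = 3  [line -3·x + -6·y + 63 = 0 ∩ |AB|² = 10]
   → A = (15, 3)
3. D_x = 9/2  [CA ∥ DE ∩ AE ∥ CD]
4. D_y = -31/2  [CA ∥ DE ∩ AE ∥ CD]
   → D = (9/2, -31/2)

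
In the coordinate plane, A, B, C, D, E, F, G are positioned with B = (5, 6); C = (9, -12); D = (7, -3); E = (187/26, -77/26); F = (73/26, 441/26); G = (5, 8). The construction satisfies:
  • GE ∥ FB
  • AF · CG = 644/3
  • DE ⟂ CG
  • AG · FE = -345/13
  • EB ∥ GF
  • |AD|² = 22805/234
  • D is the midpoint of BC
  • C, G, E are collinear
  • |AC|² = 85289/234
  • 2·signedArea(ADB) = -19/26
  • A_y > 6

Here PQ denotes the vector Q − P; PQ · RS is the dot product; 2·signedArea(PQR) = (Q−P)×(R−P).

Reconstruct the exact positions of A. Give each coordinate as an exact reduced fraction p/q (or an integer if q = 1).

1. A_x = 385/78  [AF · CG = 644/3 ∩ AG · FE = -345/13]
2. A_y = 173/26  [AF · CG = 644/3 ∩ AG · FE = -345/13]
   → A = (385/78, 173/26)

A = (385/78, 173/26)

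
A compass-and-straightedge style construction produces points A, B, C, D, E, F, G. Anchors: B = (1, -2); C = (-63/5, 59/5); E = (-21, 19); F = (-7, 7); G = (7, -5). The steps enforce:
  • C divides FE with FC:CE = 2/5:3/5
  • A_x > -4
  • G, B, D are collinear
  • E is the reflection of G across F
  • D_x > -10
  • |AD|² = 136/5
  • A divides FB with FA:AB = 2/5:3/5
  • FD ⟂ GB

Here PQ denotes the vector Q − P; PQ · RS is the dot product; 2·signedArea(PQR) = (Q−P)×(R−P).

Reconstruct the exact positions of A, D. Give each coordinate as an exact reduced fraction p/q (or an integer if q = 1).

A = (-19/5, 17/5)
D = (-9, 3)

1. A_x = -19/5  [A divides FB with FA:AB = 2/5:3/5]
2. A_y = 17/5  [A divides FB with FA:AB = 2/5:3/5]
   → A = (-19/5, 17/5)
3. D_x = -9  [G, B, D are collinear ∩ FD ⟂ GB]
4. D_y = 3  [G, B, D are collinear ∩ FD ⟂ GB]
   → D = (-9, 3)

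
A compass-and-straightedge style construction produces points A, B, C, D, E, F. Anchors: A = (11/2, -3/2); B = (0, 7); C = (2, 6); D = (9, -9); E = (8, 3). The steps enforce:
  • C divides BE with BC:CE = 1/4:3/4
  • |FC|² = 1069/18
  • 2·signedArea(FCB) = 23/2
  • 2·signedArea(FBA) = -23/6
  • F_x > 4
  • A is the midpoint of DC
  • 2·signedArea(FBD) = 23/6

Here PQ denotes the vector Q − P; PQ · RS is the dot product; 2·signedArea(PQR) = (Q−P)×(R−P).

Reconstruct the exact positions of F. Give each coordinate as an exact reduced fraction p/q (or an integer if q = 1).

F = (29/6, -7/6)

1. F_x = 29/6  [2·signedArea(FCB) = 23/2 ∩ 2·signedArea(FBD) = 23/6]
2. F_y = -7/6  [2·signedArea(FCB) = 23/2 ∩ 2·signedArea(FBD) = 23/6]
   → F = (29/6, -7/6)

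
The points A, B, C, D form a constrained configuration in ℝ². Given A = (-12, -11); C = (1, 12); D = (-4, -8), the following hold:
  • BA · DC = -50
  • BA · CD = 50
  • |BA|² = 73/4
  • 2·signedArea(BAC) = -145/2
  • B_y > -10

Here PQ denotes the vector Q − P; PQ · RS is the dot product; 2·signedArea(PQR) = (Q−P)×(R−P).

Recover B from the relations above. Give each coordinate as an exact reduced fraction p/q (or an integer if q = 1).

1. B_x = -8  [BA · DC = -50 ∩ 2·signedArea(BAC) = -145/2]
2. B_y = -19/2  [BA · DC = -50 ∩ 2·signedArea(BAC) = -145/2]
   → B = (-8, -19/2)

B = (-8, -19/2)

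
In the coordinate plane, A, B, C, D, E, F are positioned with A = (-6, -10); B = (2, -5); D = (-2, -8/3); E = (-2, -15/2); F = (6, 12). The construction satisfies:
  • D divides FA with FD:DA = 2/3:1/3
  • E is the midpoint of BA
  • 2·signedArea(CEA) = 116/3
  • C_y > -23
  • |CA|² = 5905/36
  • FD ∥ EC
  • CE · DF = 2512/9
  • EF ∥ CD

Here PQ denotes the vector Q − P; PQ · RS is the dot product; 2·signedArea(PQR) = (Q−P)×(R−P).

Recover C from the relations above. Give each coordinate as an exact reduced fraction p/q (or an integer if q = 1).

1. C_x = -10  [EF ∥ CD ∩ FD ∥ EC]
2. C_y = -133/6  [EF ∥ CD ∩ FD ∥ EC]
   → C = (-10, -133/6)

C = (-10, -133/6)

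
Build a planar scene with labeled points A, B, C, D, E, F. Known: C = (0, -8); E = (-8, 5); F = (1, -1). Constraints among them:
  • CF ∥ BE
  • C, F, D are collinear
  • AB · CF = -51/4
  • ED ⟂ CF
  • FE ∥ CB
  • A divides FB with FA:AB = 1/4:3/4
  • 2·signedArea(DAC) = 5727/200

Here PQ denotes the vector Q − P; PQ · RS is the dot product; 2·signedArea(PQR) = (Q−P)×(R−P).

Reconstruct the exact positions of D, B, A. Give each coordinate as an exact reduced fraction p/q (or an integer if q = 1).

A = (-3/2, -5/4)
B = (-9, -2)
D = (83/50, 181/50)

1. D_x = 83/50  [C, F, D are collinear ∩ ED ⟂ CF]
2. D_y = 181/50  [C, F, D are collinear ∩ ED ⟂ CF]
   → D = (83/50, 181/50)
3. B_x = -9  [CF ∥ BE ∩ FE ∥ CB]
4. B_y = -2  [CF ∥ BE ∩ FE ∥ CB]
   → B = (-9, -2)
5. A_x = -3/2  [A divides FB with FA:AB = 1/4:3/4]
6. A_y = -5/4  [A divides FB with FA:AB = 1/4:3/4]
   → A = (-3/2, -5/4)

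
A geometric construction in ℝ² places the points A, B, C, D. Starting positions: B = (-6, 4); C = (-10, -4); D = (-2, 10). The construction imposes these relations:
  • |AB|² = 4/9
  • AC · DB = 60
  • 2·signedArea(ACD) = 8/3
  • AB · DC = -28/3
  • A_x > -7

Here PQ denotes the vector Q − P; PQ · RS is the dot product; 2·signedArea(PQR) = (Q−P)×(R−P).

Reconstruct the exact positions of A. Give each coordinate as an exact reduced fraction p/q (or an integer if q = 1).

1. A_x = -6  [2·signedArea(ACD) = 8/3 ∩ AC · DB = 60]
2. A_y = 10/3  [2·signedArea(ACD) = 8/3 ∩ AC · DB = 60]
   → A = (-6, 10/3)

A = (-6, 10/3)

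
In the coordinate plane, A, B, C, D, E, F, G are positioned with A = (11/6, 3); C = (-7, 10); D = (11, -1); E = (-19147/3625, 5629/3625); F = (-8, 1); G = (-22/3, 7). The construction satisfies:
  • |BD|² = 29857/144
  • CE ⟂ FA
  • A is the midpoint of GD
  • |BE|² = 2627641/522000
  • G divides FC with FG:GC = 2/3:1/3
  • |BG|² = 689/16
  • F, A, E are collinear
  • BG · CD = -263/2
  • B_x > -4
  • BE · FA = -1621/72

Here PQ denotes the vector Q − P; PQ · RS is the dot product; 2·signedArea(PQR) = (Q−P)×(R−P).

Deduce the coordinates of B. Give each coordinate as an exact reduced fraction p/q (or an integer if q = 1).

1. B_x = -37/12  [BE · FA = -1621/72 ∩ BG · CD = -263/2]
2. B_y = 2  [BE · FA = -1621/72 ∩ BG · CD = -263/2]
   → B = (-37/12, 2)

B = (-37/12, 2)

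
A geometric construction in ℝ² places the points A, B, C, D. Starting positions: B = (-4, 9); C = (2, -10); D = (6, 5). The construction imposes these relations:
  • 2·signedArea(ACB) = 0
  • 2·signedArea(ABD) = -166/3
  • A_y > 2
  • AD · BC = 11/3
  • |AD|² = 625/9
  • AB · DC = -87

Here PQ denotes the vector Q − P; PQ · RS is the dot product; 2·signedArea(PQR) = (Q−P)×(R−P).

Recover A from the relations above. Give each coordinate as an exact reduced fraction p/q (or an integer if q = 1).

A = (-2, 8/3)

1. A_x = -2  [2·signedArea(ACB) = 0 ∩ AB · DC = -87]
2. A_y = 8/3  [2·signedArea(ACB) = 0 ∩ AB · DC = -87]
   → A = (-2, 8/3)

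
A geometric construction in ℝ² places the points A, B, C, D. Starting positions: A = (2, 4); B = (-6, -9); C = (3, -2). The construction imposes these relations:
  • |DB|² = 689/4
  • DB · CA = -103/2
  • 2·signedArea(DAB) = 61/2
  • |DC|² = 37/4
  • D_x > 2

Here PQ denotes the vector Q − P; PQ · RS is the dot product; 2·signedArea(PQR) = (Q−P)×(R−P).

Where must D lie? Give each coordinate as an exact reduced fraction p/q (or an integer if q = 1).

1. D_x = 5/2  [2·signedArea(DAB) = 61/2 ∩ DB · CA = -103/2]
2. D_y = 1  [2·signedArea(DAB) = 61/2 ∩ DB · CA = -103/2]
   → D = (5/2, 1)

D = (5/2, 1)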